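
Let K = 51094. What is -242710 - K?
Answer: -293804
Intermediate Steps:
-242710 - K = -242710 - 1*51094 = -242710 - 51094 = -293804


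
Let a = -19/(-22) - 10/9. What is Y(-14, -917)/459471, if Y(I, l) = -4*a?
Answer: 98/45487629 ≈ 2.1544e-6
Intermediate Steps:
a = -49/198 (a = -19*(-1/22) - 10*⅑ = 19/22 - 10/9 = -49/198 ≈ -0.24747)
Y(I, l) = 98/99 (Y(I, l) = -4*(-49/198) = 98/99)
Y(-14, -917)/459471 = (98/99)/459471 = (98/99)*(1/459471) = 98/45487629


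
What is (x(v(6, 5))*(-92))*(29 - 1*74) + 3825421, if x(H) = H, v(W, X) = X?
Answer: 3846121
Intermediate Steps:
(x(v(6, 5))*(-92))*(29 - 1*74) + 3825421 = (5*(-92))*(29 - 1*74) + 3825421 = -460*(29 - 74) + 3825421 = -460*(-45) + 3825421 = 20700 + 3825421 = 3846121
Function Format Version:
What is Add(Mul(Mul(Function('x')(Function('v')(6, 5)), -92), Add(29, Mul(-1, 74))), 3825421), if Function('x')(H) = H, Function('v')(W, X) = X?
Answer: 3846121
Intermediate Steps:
Add(Mul(Mul(Function('x')(Function('v')(6, 5)), -92), Add(29, Mul(-1, 74))), 3825421) = Add(Mul(Mul(5, -92), Add(29, Mul(-1, 74))), 3825421) = Add(Mul(-460, Add(29, -74)), 3825421) = Add(Mul(-460, -45), 3825421) = Add(20700, 3825421) = 3846121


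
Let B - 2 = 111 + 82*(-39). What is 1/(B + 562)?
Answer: -1/2523 ≈ -0.00039635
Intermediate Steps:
B = -3085 (B = 2 + (111 + 82*(-39)) = 2 + (111 - 3198) = 2 - 3087 = -3085)
1/(B + 562) = 1/(-3085 + 562) = 1/(-2523) = -1/2523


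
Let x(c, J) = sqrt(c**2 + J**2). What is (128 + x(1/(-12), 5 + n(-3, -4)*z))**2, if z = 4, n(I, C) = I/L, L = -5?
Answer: (7680 + sqrt(197161))**2/3600 ≈ 18333.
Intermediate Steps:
n(I, C) = -I/5 (n(I, C) = I/(-5) = I*(-1/5) = -I/5)
x(c, J) = sqrt(J**2 + c**2)
(128 + x(1/(-12), 5 + n(-3, -4)*z))**2 = (128 + sqrt((5 - 1/5*(-3)*4)**2 + (1/(-12))**2))**2 = (128 + sqrt((5 + (3/5)*4)**2 + (-1/12)**2))**2 = (128 + sqrt((5 + 12/5)**2 + 1/144))**2 = (128 + sqrt((37/5)**2 + 1/144))**2 = (128 + sqrt(1369/25 + 1/144))**2 = (128 + sqrt(197161/3600))**2 = (128 + sqrt(197161)/60)**2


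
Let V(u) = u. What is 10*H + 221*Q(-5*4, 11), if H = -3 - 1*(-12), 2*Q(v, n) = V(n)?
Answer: 2611/2 ≈ 1305.5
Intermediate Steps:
Q(v, n) = n/2
H = 9 (H = -3 + 12 = 9)
10*H + 221*Q(-5*4, 11) = 10*9 + 221*((1/2)*11) = 90 + 221*(11/2) = 90 + 2431/2 = 2611/2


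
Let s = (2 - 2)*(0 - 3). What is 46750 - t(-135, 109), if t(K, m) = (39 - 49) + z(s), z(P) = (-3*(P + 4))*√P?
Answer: 46760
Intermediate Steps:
s = 0 (s = 0*(-3) = 0)
z(P) = √P*(-12 - 3*P) (z(P) = (-3*(4 + P))*√P = (-12 - 3*P)*√P = √P*(-12 - 3*P))
t(K, m) = -10 (t(K, m) = (39 - 49) + 3*√0*(-4 - 1*0) = -10 + 3*0*(-4 + 0) = -10 + 3*0*(-4) = -10 + 0 = -10)
46750 - t(-135, 109) = 46750 - 1*(-10) = 46750 + 10 = 46760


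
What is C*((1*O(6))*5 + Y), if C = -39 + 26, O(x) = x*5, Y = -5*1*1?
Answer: -1885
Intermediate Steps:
Y = -5 (Y = -5*1 = -5)
O(x) = 5*x
C = -13
C*((1*O(6))*5 + Y) = -13*((1*(5*6))*5 - 5) = -13*((1*30)*5 - 5) = -13*(30*5 - 5) = -13*(150 - 5) = -13*145 = -1885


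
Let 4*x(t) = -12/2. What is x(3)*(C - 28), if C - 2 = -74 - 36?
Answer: 204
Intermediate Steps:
x(t) = -3/2 (x(t) = (-12/2)/4 = (-12*½)/4 = (¼)*(-6) = -3/2)
C = -108 (C = 2 + (-74 - 36) = 2 - 110 = -108)
x(3)*(C - 28) = -3*(-108 - 28)/2 = -3/2*(-136) = 204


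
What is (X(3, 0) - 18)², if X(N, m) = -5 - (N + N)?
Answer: 841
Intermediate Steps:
X(N, m) = -5 - 2*N
(X(3, 0) - 18)² = ((-5 - 2*3) - 18)² = ((-5 - 6) - 18)² = (-11 - 18)² = (-29)² = 841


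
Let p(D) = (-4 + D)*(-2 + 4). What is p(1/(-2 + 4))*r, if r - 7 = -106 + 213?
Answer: -798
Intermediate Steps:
p(D) = -8 + 2*D (p(D) = (-4 + D)*2 = -8 + 2*D)
r = 114 (r = 7 + (-106 + 213) = 7 + 107 = 114)
p(1/(-2 + 4))*r = (-8 + 2/(-2 + 4))*114 = (-8 + 2/2)*114 = (-8 + 2*(½))*114 = (-8 + 1)*114 = -7*114 = -798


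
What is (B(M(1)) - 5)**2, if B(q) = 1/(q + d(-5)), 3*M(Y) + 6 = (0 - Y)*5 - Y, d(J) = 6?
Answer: 81/4 ≈ 20.250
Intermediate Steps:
M(Y) = -2 - 2*Y (M(Y) = -2 + ((0 - Y)*5 - Y)/3 = -2 + (-Y*5 - Y)/3 = -2 + (-5*Y - Y)/3 = -2 + (-6*Y)/3 = -2 - 2*Y)
B(q) = 1/(6 + q) (B(q) = 1/(q + 6) = 1/(6 + q))
(B(M(1)) - 5)**2 = (1/(6 + (-2 - 2*1)) - 5)**2 = (1/(6 + (-2 - 2)) - 5)**2 = (1/(6 - 4) - 5)**2 = (1/2 - 5)**2 = (-9/2)**2 = 81/4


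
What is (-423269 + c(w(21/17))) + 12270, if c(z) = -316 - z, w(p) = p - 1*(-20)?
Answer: -6992716/17 ≈ -4.1134e+5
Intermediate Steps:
w(p) = 20 + p (w(p) = p + 20 = 20 + p)
(-423269 + c(w(21/17))) + 12270 = (-423269 + (-316 - (20 + 21/17))) + 12270 = (-423269 + (-316 - 1*361/17)) + 12270 = (-423269 + (-316 - 361/17)) + 12270 = (-423269 - 5733/17) + 12270 = -7201306/17 + 12270 = -6992716/17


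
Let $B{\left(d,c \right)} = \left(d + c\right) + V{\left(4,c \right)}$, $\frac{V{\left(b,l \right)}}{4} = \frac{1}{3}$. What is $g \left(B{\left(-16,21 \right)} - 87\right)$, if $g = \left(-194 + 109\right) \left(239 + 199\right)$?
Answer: $3003220$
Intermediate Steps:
$V{\left(b,l \right)} = \frac{4}{3}$
$g = -37230$ ($g = \left(-85\right) 438 = -37230$)
$B{\left(d,c \right)} = \frac{4}{3} + c + d$ ($B{\left(d,c \right)} = \left(d + c\right) + \frac{4}{3} = \left(c + d\right) + \frac{4}{3} = \frac{4}{3} + c + d$)
$g \left(B{\left(-16,21 \right)} - 87\right) = - 37230 \left(\left(\frac{4}{3} + 21 - 16\right) - 87\right) = - 37230 \left(\frac{19}{3} - 87\right) = \left(-37230\right) \left(- \frac{242}{3}\right) = 3003220$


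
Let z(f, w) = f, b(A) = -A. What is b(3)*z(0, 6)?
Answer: 0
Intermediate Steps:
b(3)*z(0, 6) = -1*3*0 = -3*0 = 0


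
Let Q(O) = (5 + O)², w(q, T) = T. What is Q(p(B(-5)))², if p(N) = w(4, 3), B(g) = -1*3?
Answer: 4096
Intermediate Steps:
B(g) = -3
p(N) = 3
Q(p(B(-5)))² = ((5 + 3)²)² = (8²)² = 64² = 4096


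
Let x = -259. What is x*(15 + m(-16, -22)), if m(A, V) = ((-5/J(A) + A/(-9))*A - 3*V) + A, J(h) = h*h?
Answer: -1375031/144 ≈ -9548.8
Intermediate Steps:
J(h) = h²
m(A, V) = A - 3*V + A*(-5/A² - A/9) (m(A, V) = ((-5/A² + A/(-9))*A - 3*V) + A = ((-5/A² + A*(-⅑))*A - 3*V) + A = ((-5/A² - A/9)*A - 3*V) + A = (A*(-5/A² - A/9) - 3*V) + A = (-3*V + A*(-5/A² - A/9)) + A = A - 3*V + A*(-5/A² - A/9))
x*(15 + m(-16, -22)) = -259*(15 + (-16 - 5/(-16) - 3*(-22) - ⅑*(-16)²)) = -259*(15 + (-16 - 5*(-1/16) + 66 - ⅑*256)) = -259*(15 + (-16 + 5/16 + 66 - 256/9)) = -259*(15 + 3149/144) = -259*5309/144 = -1375031/144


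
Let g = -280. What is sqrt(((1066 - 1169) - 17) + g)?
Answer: 20*I ≈ 20.0*I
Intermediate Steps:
sqrt(((1066 - 1169) - 17) + g) = sqrt(((1066 - 1169) - 17) - 280) = sqrt((-103 - 17) - 280) = sqrt(-120 - 280) = sqrt(-400) = 20*I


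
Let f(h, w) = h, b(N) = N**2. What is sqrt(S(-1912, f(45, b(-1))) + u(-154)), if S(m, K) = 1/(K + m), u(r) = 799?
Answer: 6*sqrt(77362879)/1867 ≈ 28.267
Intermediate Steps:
sqrt(S(-1912, f(45, b(-1))) + u(-154)) = sqrt(1/(45 - 1912) + 799) = sqrt(1/(-1867) + 799) = sqrt(-1/1867 + 799) = sqrt(1491732/1867) = 6*sqrt(77362879)/1867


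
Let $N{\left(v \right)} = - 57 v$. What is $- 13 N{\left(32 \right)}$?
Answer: $23712$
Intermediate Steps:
$- 13 N{\left(32 \right)} = - 13 \left(\left(-57\right) 32\right) = \left(-13\right) \left(-1824\right) = 23712$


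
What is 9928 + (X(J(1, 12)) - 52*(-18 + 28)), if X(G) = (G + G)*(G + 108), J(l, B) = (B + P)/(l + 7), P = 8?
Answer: 19921/2 ≈ 9960.5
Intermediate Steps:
J(l, B) = (8 + B)/(7 + l) (J(l, B) = (B + 8)/(l + 7) = (8 + B)/(7 + l))
X(G) = 2*G*(108 + G) (X(G) = (2*G)*(108 + G) = 2*G*(108 + G))
9928 + (X(J(1, 12)) - 52*(-18 + 28)) = 9928 + (2*((8 + 12)/(7 + 1))*(108 + (8 + 12)/(7 + 1)) - 52*(-18 + 28)) = 9928 + (2*(20/8)*(108 + 20/8) - 52*10) = 9928 + (2*((1/8)*20)*(108 + (1/8)*20) - 520) = 9928 + (2*(5/2)*(108 + 5/2) - 520) = 9928 + (2*(5/2)*(221/2) - 520) = 9928 + (1105/2 - 520) = 9928 + 65/2 = 19921/2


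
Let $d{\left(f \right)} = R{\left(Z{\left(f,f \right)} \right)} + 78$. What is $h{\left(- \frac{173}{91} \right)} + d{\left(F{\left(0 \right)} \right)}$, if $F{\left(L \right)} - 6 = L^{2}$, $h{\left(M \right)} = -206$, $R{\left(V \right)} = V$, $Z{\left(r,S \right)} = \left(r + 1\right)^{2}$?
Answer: $-79$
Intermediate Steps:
$Z{\left(r,S \right)} = \left(1 + r\right)^{2}$
$F{\left(L \right)} = 6 + L^{2}$
$d{\left(f \right)} = 78 + \left(1 + f\right)^{2}$ ($d{\left(f \right)} = \left(1 + f\right)^{2} + 78 = 78 + \left(1 + f\right)^{2}$)
$h{\left(- \frac{173}{91} \right)} + d{\left(F{\left(0 \right)} \right)} = -206 + \left(78 + \left(1 + \left(6 + 0^{2}\right)\right)^{2}\right) = -206 + \left(78 + \left(1 + \left(6 + 0\right)\right)^{2}\right) = -206 + \left(78 + \left(1 + 6\right)^{2}\right) = -206 + \left(78 + 7^{2}\right) = -206 + \left(78 + 49\right) = -206 + 127 = -79$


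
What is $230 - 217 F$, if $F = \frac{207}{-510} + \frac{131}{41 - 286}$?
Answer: $\frac{103317}{238} \approx 434.1$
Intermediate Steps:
$F = - \frac{1567}{1666}$ ($F = 207 \left(- \frac{1}{510}\right) + \frac{131}{41 - 286} = - \frac{69}{170} + \frac{131}{-245} = - \frac{69}{170} + 131 \left(- \frac{1}{245}\right) = - \frac{69}{170} - \frac{131}{245} = - \frac{1567}{1666} \approx -0.94058$)
$230 - 217 F = 230 - - \frac{48577}{238} = 230 + \frac{48577}{238} = \frac{103317}{238}$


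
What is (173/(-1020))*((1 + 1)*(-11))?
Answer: 1903/510 ≈ 3.7314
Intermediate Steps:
(173/(-1020))*((1 + 1)*(-11)) = (173*(-1/1020))*(2*(-11)) = -173/1020*(-22) = 1903/510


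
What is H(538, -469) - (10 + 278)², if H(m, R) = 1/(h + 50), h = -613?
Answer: -46697473/563 ≈ -82944.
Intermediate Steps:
H(m, R) = -1/563 (H(m, R) = 1/(-613 + 50) = 1/(-563) = -1/563)
H(538, -469) - (10 + 278)² = -1/563 - (10 + 278)² = -1/563 - 1*288² = -1/563 - 1*82944 = -1/563 - 82944 = -46697473/563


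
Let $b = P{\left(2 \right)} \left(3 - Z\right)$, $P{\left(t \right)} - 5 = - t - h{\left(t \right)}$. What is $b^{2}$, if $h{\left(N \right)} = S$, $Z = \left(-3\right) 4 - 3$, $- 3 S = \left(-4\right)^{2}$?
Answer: $22500$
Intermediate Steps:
$S = - \frac{16}{3}$ ($S = - \frac{\left(-4\right)^{2}}{3} = \left(- \frac{1}{3}\right) 16 = - \frac{16}{3} \approx -5.3333$)
$Z = -15$ ($Z = -12 - 3 = -15$)
$h{\left(N \right)} = - \frac{16}{3}$
$P{\left(t \right)} = \frac{31}{3} - t$ ($P{\left(t \right)} = 5 - \left(- \frac{16}{3} + t\right) = \frac{31}{3} - t$)
$b = 150$ ($b = \left(\frac{31}{3} - 2\right) \left(3 - -15\right) = \left(\frac{31}{3} - 2\right) \left(3 + 15\right) = \frac{25}{3} \cdot 18 = 150$)
$b^{2} = 150^{2} = 22500$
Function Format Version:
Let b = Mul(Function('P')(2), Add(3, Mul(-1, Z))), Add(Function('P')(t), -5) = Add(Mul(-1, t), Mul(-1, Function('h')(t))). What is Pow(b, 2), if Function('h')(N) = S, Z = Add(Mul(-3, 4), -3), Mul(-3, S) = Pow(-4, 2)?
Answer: 22500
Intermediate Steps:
S = Rational(-16, 3) (S = Mul(Rational(-1, 3), Pow(-4, 2)) = Mul(Rational(-1, 3), 16) = Rational(-16, 3) ≈ -5.3333)
Z = -15 (Z = Add(-12, -3) = -15)
Function('h')(N) = Rational(-16, 3)
Function('P')(t) = Add(Rational(31, 3), Mul(-1, t)) (Function('P')(t) = Add(5, Add(Mul(-1, t), Mul(-1, Rational(-16, 3)))) = Add(5, Add(Mul(-1, t), Rational(16, 3))) = Add(5, Add(Rational(16, 3), Mul(-1, t))) = Add(Rational(31, 3), Mul(-1, t)))
b = 150 (b = Mul(Add(Rational(31, 3), Mul(-1, 2)), Add(3, Mul(-1, -15))) = Mul(Add(Rational(31, 3), -2), Add(3, 15)) = Mul(Rational(25, 3), 18) = 150)
Pow(b, 2) = Pow(150, 2) = 22500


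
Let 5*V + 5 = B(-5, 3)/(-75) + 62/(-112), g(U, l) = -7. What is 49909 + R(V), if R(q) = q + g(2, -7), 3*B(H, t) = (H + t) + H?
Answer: 3143756417/63000 ≈ 49901.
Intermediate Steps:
B(H, t) = t/3 + 2*H/3 (B(H, t) = ((H + t) + H)/3 = (t + 2*H)/3 = t/3 + 2*H/3)
V = -69583/63000 (V = -1 + (((⅓)*3 + (⅔)*(-5))/(-75) + 62/(-112))/5 = -1 + ((1 - 10/3)*(-1/75) + 62*(-1/112))/5 = -1 + (-7/3*(-1/75) - 31/56)/5 = -1 + (7/225 - 31/56)/5 = -1 + (⅕)*(-6583/12600) = -1 - 6583/63000 = -69583/63000 ≈ -1.1045)
R(q) = -7 + q (R(q) = q - 7 = -7 + q)
49909 + R(V) = 49909 + (-7 - 69583/63000) = 49909 - 510583/63000 = 3143756417/63000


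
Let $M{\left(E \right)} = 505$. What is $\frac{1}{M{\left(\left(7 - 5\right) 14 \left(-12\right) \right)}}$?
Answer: $\frac{1}{505} \approx 0.0019802$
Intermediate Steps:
$\frac{1}{M{\left(\left(7 - 5\right) 14 \left(-12\right) \right)}} = \frac{1}{505}$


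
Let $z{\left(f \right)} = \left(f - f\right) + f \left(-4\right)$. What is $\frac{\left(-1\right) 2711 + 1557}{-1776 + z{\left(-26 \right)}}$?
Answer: $\frac{577}{836} \approx 0.69019$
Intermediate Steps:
$z{\left(f \right)} = - 4 f$ ($z{\left(f \right)} = 0 - 4 f = - 4 f$)
$\frac{\left(-1\right) 2711 + 1557}{-1776 + z{\left(-26 \right)}} = \frac{\left(-1\right) 2711 + 1557}{-1776 - -104} = \frac{-2711 + 1557}{-1776 + 104} = - \frac{1154}{-1672} = \left(-1154\right) \left(- \frac{1}{1672}\right) = \frac{577}{836}$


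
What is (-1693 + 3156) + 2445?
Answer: 3908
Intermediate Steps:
(-1693 + 3156) + 2445 = 1463 + 2445 = 3908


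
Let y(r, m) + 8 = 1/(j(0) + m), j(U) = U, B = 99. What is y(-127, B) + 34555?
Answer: 3420154/99 ≈ 34547.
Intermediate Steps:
y(r, m) = -8 + 1/m (y(r, m) = -8 + 1/(0 + m) = -8 + 1/m)
y(-127, B) + 34555 = (-8 + 1/99) + 34555 = -791/99 + 34555 = 3420154/99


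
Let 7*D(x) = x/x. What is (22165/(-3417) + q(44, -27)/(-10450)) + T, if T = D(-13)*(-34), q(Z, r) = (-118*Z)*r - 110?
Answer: -281175448/11361525 ≈ -24.748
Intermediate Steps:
D(x) = 1/7 (D(x) = (x/x)/7 = (1/7)*1 = 1/7)
q(Z, r) = -110 - 118*Z*r (q(Z, r) = -118*Z*r - 110 = -110 - 118*Z*r)
T = -34/7 (T = (1/7)*(-34) = -34/7 ≈ -4.8571)
(22165/(-3417) + q(44, -27)/(-10450)) + T = (22165/(-3417) + (-110 - 118*44*(-27))/(-10450)) - 34/7 = (22165*(-1/3417) + (-110 + 140184)*(-1/10450)) - 34/7 = (-22165/3417 + 140074*(-1/10450)) - 34/7 = (-22165/3417 - 6367/475) - 34/7 = -32284414/1623075 - 34/7 = -281175448/11361525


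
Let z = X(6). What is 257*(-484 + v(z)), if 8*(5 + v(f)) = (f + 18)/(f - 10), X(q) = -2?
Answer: -754295/6 ≈ -1.2572e+5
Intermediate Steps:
z = -2
v(f) = -5 + (18 + f)/(8*(-10 + f)) (v(f) = -5 + ((f + 18)/(f - 10))/8 = -5 + ((18 + f)/(-10 + f))/8 = -5 + (18 + f)/(8*(-10 + f)))
257*(-484 + v(z)) = 257*(-484 + (418 - 39*(-2))/(8*(-10 - 2))) = 257*(-484 + (⅛)*(418 + 78)/(-12)) = 257*(-484 + (⅛)*(-1/12)*496) = 257*(-484 - 31/6) = 257*(-2935/6) = -754295/6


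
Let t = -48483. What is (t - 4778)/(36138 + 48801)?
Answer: -53261/84939 ≈ -0.62705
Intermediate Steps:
(t - 4778)/(36138 + 48801) = (-48483 - 4778)/(36138 + 48801) = -53261/84939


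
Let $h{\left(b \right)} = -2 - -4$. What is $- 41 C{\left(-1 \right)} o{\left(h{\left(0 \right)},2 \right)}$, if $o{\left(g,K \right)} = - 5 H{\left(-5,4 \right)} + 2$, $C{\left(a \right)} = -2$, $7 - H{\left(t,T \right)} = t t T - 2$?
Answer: $37474$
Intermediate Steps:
$H{\left(t,T \right)} = 9 - T t^{2}$ ($H{\left(t,T \right)} = 7 - \left(t t T - 2\right) = 7 - \left(t^{2} T - 2\right) = 7 - \left(T t^{2} - 2\right) = 7 - \left(-2 + T t^{2}\right) = 9 - T t^{2}$)
$h{\left(b \right)} = 2$ ($h{\left(b \right)} = -2 + 4 = 2$)
$o{\left(g,K \right)} = 457$ ($o{\left(g,K \right)} = - 5 \left(9 - 4 \left(-5\right)^{2}\right) + 2 = - 5 \left(9 - 4 \cdot 25\right) + 2 = - 5 \left(9 - 100\right) + 2 = \left(-5\right) \left(-91\right) + 2 = 455 + 2 = 457$)
$- 41 C{\left(-1 \right)} o{\left(h{\left(0 \right)},2 \right)} = \left(-41\right) \left(-2\right) 457 = 82 \cdot 457 = 37474$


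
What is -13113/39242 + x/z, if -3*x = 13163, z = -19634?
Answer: -63959870/577858071 ≈ -0.11068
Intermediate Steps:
x = -13163/3 (x = -⅓*13163 = -13163/3 ≈ -4387.7)
-13113/39242 + x/z = -13113/39242 - 13163/3/(-19634) = -13113*1/39242 - 13163/3*(-1/19634) = -13113/39242 + 13163/58902 = -63959870/577858071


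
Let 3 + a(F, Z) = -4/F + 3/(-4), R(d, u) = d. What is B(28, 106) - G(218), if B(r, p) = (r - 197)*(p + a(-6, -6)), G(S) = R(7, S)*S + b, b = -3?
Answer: -226991/12 ≈ -18916.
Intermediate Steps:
a(F, Z) = -15/4 - 4/F (a(F, Z) = -3 + (-4/F + 3/(-4)) = -3 + (-4/F + 3*(-1/4)) = -3 + (-4/F - 3/4) = -3 + (-3/4 - 4/F) = -15/4 - 4/F)
G(S) = -3 + 7*S (G(S) = 7*S - 3 = -3 + 7*S)
B(r, p) = (-197 + r)*(-37/12 + p) (B(r, p) = (r - 197)*(p + (-15/4 - 4/(-6))) = (-197 + r)*(p + (-15/4 - 4*(-1/6))) = (-197 + r)*(p + (-15/4 + 2/3)) = (-197 + r)*(p - 37/12) = (-197 + r)*(-37/12 + p))
B(28, 106) - G(218) = (7289/12 - 197*106 - 37/12*28 + 106*28) - (-3 + 7*218) = (7289/12 - 20882 - 259/3 + 2968) - (-3 + 1526) = -208715/12 - 1*1523 = -208715/12 - 1523 = -226991/12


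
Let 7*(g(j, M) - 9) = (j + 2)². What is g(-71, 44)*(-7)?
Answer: -4824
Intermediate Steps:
g(j, M) = 9 + (2 + j)²/7 (g(j, M) = 9 + (j + 2)²/7 = 9 + (2 + j)²/7)
g(-71, 44)*(-7) = (9 + (2 - 71)²/7)*(-7) = (9 + (⅐)*(-69)²)*(-7) = (9 + (⅐)*4761)*(-7) = (9 + 4761/7)*(-7) = (4824/7)*(-7) = -4824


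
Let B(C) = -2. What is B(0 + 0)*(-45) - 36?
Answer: 54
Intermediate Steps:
B(0 + 0)*(-45) - 36 = -2*(-45) - 36 = 90 - 36 = 54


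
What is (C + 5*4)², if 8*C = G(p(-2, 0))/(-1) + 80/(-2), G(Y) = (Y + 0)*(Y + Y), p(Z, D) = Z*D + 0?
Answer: 225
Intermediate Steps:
p(Z, D) = D*Z (p(Z, D) = D*Z + 0 = D*Z)
G(Y) = 2*Y² (G(Y) = Y*(2*Y) = 2*Y²)
C = -5 (C = ((2*(0*(-2))²)/(-1) + 80/(-2))/8 = ((2*0²)*(-1) + 80*(-½))/8 = ((2*0)*(-1) - 40)/8 = (0*(-1) - 40)/8 = (0 - 40)/8 = (⅛)*(-40) = -5)
(C + 5*4)² = (-5 + 5*4)² = (-5 + 20)² = 15² = 225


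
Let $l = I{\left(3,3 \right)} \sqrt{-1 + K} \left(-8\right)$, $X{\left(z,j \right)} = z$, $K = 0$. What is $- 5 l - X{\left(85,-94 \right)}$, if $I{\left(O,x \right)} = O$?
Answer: $-85 + 120 i \approx -85.0 + 120.0 i$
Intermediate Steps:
$l = - 24 i$ ($l = 3 \sqrt{-1 + 0} \left(-8\right) = 3 \sqrt{-1} \left(-8\right) = 3 i \left(-8\right) = - 24 i \approx - 24.0 i$)
$- 5 l - X{\left(85,-94 \right)} = - 5 \left(- 24 i\right) - 85 = 120 i - 85 = -85 + 120 i$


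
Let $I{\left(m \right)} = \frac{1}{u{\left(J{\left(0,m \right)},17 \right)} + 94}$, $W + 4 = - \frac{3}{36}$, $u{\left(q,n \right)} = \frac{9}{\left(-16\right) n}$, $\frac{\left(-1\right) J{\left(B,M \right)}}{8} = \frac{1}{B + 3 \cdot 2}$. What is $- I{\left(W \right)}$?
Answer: $- \frac{272}{25559} \approx -0.010642$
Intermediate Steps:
$J{\left(B,M \right)} = - \frac{8}{6 + B}$ ($J{\left(B,M \right)} = - \frac{8}{B + 3 \cdot 2} = - \frac{8}{B + 6} = - \frac{8}{6 + B}$)
$u{\left(q,n \right)} = - \frac{9}{16 n}$ ($u{\left(q,n \right)} = 9 \left(- \frac{1}{16 n}\right) = - \frac{9}{16 n}$)
$W = - \frac{49}{12}$ ($W = -4 - \frac{3}{36} = -4 - \frac{1}{12} = - \frac{49}{12} \approx -4.0833$)
$I{\left(m \right)} = \frac{272}{25559}$ ($I{\left(m \right)} = \frac{1}{- \frac{9}{16 \cdot 17} + 94} = \frac{1}{\left(- \frac{9}{16}\right) \frac{1}{17} + 94} = \frac{1}{- \frac{9}{272} + 94} = \frac{1}{\frac{25559}{272}} = \frac{272}{25559}$)
$- I{\left(W \right)} = \left(-1\right) \frac{272}{25559} = - \frac{272}{25559}$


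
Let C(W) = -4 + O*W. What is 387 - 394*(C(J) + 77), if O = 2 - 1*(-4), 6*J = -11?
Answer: -24041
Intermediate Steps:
J = -11/6 (J = (1/6)*(-11) = -11/6 ≈ -1.8333)
O = 6 (O = 2 + 4 = 6)
C(W) = -4 + 6*W
387 - 394*(C(J) + 77) = 387 - 394*((-4 + 6*(-11/6)) + 77) = 387 - 394*((-4 - 11) + 77) = 387 - 394*(-15 + 77) = 387 - 394*62 = 387 - 24428 = -24041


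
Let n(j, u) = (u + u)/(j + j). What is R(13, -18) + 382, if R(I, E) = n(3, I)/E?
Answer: 20615/54 ≈ 381.76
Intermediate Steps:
n(j, u) = u/j (n(j, u) = (2*u)/((2*j)) = (2*u)*(1/(2*j)) = u/j)
R(I, E) = I/(3*E) (R(I, E) = (I/3)/E = I/(3*E))
R(13, -18) + 382 = (⅓)*13/(-18) + 382 = (⅓)*13*(-1/18) + 382 = -13/54 + 382 = 20615/54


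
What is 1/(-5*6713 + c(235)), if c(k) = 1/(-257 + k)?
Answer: -22/738431 ≈ -2.9793e-5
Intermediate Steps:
1/(-5*6713 + c(235)) = 1/(-5*6713 + 1/(-257 + 235)) = 1/(-33565 + 1/(-22)) = 1/(-33565 - 1/22) = 1/(-738431/22) = -22/738431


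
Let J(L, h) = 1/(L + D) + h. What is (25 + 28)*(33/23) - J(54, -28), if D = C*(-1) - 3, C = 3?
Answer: 114841/1104 ≈ 104.02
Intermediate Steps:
D = -6 (D = 3*(-1) - 3 = -3 - 3 = -6)
J(L, h) = h + 1/(-6 + L) (J(L, h) = 1/(L - 6) + h = 1/(-6 + L) + h = h + 1/(-6 + L))
(25 + 28)*(33/23) - J(54, -28) = (25 + 28)*(33/23) - (1 - 6*(-28) + 54*(-28))/(-6 + 54) = 53*(33*(1/23)) - (1 + 168 - 1512)/48 = 53*(33/23) - (-1343)/48 = 1749/23 - 1*(-1343/48) = 1749/23 + 1343/48 = 114841/1104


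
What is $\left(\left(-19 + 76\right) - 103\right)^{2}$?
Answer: $2116$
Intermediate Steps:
$\left(\left(-19 + 76\right) - 103\right)^{2} = \left(57 - 103\right)^{2} = \left(-46\right)^{2} = 2116$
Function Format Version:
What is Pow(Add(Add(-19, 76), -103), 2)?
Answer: 2116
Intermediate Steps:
Pow(Add(Add(-19, 76), -103), 2) = Pow(Add(57, -103), 2) = Pow(-46, 2) = 2116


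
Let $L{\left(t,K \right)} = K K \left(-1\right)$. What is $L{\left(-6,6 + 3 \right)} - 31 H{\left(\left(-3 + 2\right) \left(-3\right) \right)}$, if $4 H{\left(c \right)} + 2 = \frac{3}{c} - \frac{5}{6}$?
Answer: $- \frac{1603}{24} \approx -66.792$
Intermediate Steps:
$L{\left(t,K \right)} = - K^{2}$ ($L{\left(t,K \right)} = K^{2} \left(-1\right) = - K^{2}$)
$H{\left(c \right)} = - \frac{17}{24} + \frac{3}{4 c}$ ($H{\left(c \right)} = - \frac{1}{2} + \frac{\frac{3}{c} - \frac{5}{6}}{4} = - \frac{1}{2} + \frac{- \frac{5}{6} + \frac{3}{c}}{4} = - \frac{1}{2} - \left(\frac{5}{24} - \frac{3}{4 c}\right) = - \frac{17}{24} + \frac{3}{4 c}$)
$L{\left(-6,6 + 3 \right)} - 31 H{\left(\left(-3 + 2\right) \left(-3\right) \right)} = - \left(6 + 3\right)^{2} - 31 \frac{18 - 17 \left(-3 + 2\right) \left(-3\right)}{24 \left(-3 + 2\right) \left(-3\right)} = - 9^{2} - 31 \frac{18 - 17 \left(\left(-1\right) \left(-3\right)\right)}{24 \left(\left(-1\right) \left(-3\right)\right)} = \left(-1\right) 81 - 31 \frac{18 - 51}{24 \cdot 3} = -81 - 31 \cdot \frac{1}{24} \cdot \frac{1}{3} \left(18 - 51\right) = -81 - 31 \cdot \frac{1}{24} \cdot \frac{1}{3} \left(-33\right) = -81 - - \frac{341}{24} = -81 + \frac{341}{24} = - \frac{1603}{24}$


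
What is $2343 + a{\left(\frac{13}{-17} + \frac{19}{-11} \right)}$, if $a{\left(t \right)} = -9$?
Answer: $2334$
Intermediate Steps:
$2343 + a{\left(\frac{13}{-17} + \frac{19}{-11} \right)} = 2343 - 9 = 2334$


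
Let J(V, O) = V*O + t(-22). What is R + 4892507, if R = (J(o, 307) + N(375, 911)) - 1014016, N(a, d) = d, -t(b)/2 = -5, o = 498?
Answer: 4032298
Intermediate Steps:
t(b) = 10 (t(b) = -2*(-5) = 10)
J(V, O) = 10 + O*V (J(V, O) = V*O + 10 = O*V + 10 = 10 + O*V)
R = -860209 (R = ((10 + 307*498) + 911) - 1014016 = ((10 + 152886) + 911) - 1014016 = (152896 + 911) - 1014016 = 153807 - 1014016 = -860209)
R + 4892507 = -860209 + 4892507 = 4032298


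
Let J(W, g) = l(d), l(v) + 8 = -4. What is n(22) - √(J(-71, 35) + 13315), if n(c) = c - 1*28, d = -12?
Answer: -6 - √13303 ≈ -121.34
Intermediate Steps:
l(v) = -12 (l(v) = -8 - 4 = -12)
J(W, g) = -12
n(c) = -28 + c (n(c) = c - 28 = -28 + c)
n(22) - √(J(-71, 35) + 13315) = (-28 + 22) - √(-12 + 13315) = -6 - √13303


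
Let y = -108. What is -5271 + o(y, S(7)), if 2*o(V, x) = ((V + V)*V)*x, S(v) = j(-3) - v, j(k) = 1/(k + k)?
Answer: -88863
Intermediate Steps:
j(k) = 1/(2*k)
S(v) = -⅙ - v (S(v) = (½)/(-3) - v = (½)*(-⅓) - v = -⅙ - v)
o(V, x) = x*V² (o(V, x) = (((V + V)*V)*x)/2 = (((2*V)*V)*x)/2 = ((2*V²)*x)/2 = (2*x*V²)/2 = x*V²)
-5271 + o(y, S(7)) = -5271 + (-⅙ - 1*7)*(-108)² = -5271 + (-⅙ - 7)*11664 = -5271 - 43/6*11664 = -5271 - 83592 = -88863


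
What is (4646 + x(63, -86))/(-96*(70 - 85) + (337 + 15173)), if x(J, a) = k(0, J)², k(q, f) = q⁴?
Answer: 2323/8475 ≈ 0.27410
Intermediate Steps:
x(J, a) = 0 (x(J, a) = (0⁴)² = 0² = 0)
(4646 + x(63, -86))/(-96*(70 - 85) + (337 + 15173)) = (4646 + 0)/(-96*(70 - 85) + (337 + 15173)) = 4646/(-96*(-15) + 15510) = 4646/(1440 + 15510) = 4646/16950 = 4646*(1/16950) = 2323/8475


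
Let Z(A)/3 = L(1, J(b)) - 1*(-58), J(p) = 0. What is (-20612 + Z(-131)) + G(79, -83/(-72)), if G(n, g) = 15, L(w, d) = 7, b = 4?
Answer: -20402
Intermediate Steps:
Z(A) = 195 (Z(A) = 3*(7 - 1*(-58)) = 3*(7 + 58) = 3*65 = 195)
(-20612 + Z(-131)) + G(79, -83/(-72)) = (-20612 + 195) + 15 = -20417 + 15 = -20402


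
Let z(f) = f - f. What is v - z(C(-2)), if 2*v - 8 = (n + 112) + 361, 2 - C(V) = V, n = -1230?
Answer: -749/2 ≈ -374.50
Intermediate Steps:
C(V) = 2 - V
v = -749/2 (v = 4 + ((-1230 + 112) + 361)/2 = 4 + (-1118 + 361)/2 = 4 + (½)*(-757) = 4 - 757/2 = -749/2 ≈ -374.50)
z(f) = 0
v - z(C(-2)) = -749/2 - 1*0 = -749/2 + 0 = -749/2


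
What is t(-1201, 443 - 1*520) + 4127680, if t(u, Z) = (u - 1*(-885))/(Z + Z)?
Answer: 317831518/77 ≈ 4.1277e+6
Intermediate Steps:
t(u, Z) = (885 + u)/(2*Z) (t(u, Z) = (u + 885)/((2*Z)) = (885 + u)*(1/(2*Z)) = (885 + u)/(2*Z))
t(-1201, 443 - 1*520) + 4127680 = (885 - 1201)/(2*(443 - 1*520)) + 4127680 = (½)*(-316)/(443 - 520) + 4127680 = (½)*(-316)/(-77) + 4127680 = (½)*(-1/77)*(-316) + 4127680 = 158/77 + 4127680 = 317831518/77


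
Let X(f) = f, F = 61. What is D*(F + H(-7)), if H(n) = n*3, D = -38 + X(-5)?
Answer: -1720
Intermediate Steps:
D = -43 (D = -38 - 5 = -43)
H(n) = 3*n
D*(F + H(-7)) = -43*(61 + 3*(-7)) = -43*(61 - 21) = -43*40 = -1720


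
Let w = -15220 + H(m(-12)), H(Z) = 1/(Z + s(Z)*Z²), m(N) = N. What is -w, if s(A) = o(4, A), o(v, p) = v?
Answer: 8584079/564 ≈ 15220.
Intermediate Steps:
s(A) = 4
H(Z) = 1/(Z + 4*Z²)
w = -8584079/564 (w = -15220 + 1/((-12)*(1 + 4*(-12))) = -15220 - 1/(12*(1 - 48)) = -15220 - 1/12/(-47) = -15220 - 1/12*(-1/47) = -15220 + 1/564 = -8584079/564 ≈ -15220.)
-w = -1*(-8584079/564) = 8584079/564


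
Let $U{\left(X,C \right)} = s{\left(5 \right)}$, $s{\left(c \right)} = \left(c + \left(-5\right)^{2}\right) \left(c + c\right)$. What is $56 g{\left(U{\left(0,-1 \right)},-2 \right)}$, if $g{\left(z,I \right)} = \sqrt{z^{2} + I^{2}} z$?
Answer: $33600 \sqrt{22501} \approx 5.0401 \cdot 10^{6}$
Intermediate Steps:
$s{\left(c \right)} = 2 c \left(25 + c\right)$ ($s{\left(c \right)} = \left(c + 25\right) 2 c = \left(25 + c\right) 2 c = 2 c \left(25 + c\right)$)
$U{\left(X,C \right)} = 300$ ($U{\left(X,C \right)} = 2 \cdot 5 \left(25 + 5\right) = 2 \cdot 5 \cdot 30 = 300$)
$g{\left(z,I \right)} = z \sqrt{I^{2} + z^{2}}$ ($g{\left(z,I \right)} = \sqrt{I^{2} + z^{2}} z = z \sqrt{I^{2} + z^{2}}$)
$56 g{\left(U{\left(0,-1 \right)},-2 \right)} = 56 \cdot 300 \sqrt{\left(-2\right)^{2} + 300^{2}} = 56 \cdot 300 \sqrt{4 + 90000} = 56 \cdot 300 \sqrt{90004} = 56 \cdot 300 \cdot 2 \sqrt{22501} = 56 \cdot 600 \sqrt{22501} = 33600 \sqrt{22501}$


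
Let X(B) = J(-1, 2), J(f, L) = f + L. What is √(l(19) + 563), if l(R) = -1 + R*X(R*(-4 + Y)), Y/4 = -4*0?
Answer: √581 ≈ 24.104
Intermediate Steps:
Y = 0 (Y = 4*(-4*0) = 4*0 = 0)
J(f, L) = L + f
X(B) = 1 (X(B) = 2 - 1 = 1)
l(R) = -1 + R (l(R) = -1 + R*1 = -1 + R)
√(l(19) + 563) = √((-1 + 19) + 563) = √(18 + 563) = √581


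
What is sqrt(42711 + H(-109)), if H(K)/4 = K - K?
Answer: sqrt(42711) ≈ 206.67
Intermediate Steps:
H(K) = 0 (H(K) = 4*(K - K) = 4*0 = 0)
sqrt(42711 + H(-109)) = sqrt(42711 + 0) = sqrt(42711)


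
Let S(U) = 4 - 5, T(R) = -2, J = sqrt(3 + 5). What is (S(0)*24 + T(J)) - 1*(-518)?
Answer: 492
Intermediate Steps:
J = 2*sqrt(2) (J = sqrt(8) = 2*sqrt(2) ≈ 2.8284)
S(U) = -1
(S(0)*24 + T(J)) - 1*(-518) = (-1*24 - 2) - 1*(-518) = (-24 - 2) + 518 = -26 + 518 = 492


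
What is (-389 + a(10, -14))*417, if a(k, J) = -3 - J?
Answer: -157626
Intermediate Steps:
(-389 + a(10, -14))*417 = (-389 + (-3 - 1*(-14)))*417 = (-389 + (-3 + 14))*417 = (-389 + 11)*417 = -378*417 = -157626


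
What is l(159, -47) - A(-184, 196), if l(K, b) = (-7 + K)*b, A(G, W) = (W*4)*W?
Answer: -160808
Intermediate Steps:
A(G, W) = 4*W**2 (A(G, W) = (4*W)*W = 4*W**2)
l(K, b) = b*(-7 + K)
l(159, -47) - A(-184, 196) = -47*(-7 + 159) - 4*196**2 = -47*152 - 4*38416 = -7144 - 1*153664 = -7144 - 153664 = -160808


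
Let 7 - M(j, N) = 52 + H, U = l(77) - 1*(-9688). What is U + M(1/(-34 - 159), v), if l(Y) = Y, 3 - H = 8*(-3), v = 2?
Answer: 9693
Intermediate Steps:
H = 27 (H = 3 - 8*(-3) = 3 - 1*(-24) = 3 + 24 = 27)
U = 9765 (U = 77 - 1*(-9688) = 77 + 9688 = 9765)
M(j, N) = -72 (M(j, N) = 7 - (52 + 27) = 7 - 1*79 = 7 - 79 = -72)
U + M(1/(-34 - 159), v) = 9765 - 72 = 9693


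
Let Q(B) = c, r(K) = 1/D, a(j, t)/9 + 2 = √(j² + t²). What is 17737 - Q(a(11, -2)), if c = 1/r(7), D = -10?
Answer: 17747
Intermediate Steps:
a(j, t) = -18 + 9*√(j² + t²)
r(K) = -⅒ (r(K) = 1/(-10) = -⅒)
c = -10 (c = 1/(-⅒) = -10)
Q(B) = -10
17737 - Q(a(11, -2)) = 17737 - 1*(-10) = 17737 + 10 = 17747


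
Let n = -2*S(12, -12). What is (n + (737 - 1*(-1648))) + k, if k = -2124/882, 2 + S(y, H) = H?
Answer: 118119/49 ≈ 2410.6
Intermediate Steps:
S(y, H) = -2 + H
k = -118/49 (k = -2124*1/882 = -118/49 ≈ -2.4082)
n = 28 (n = -2*(-2 - 12) = -2*(-14) = 28)
(n + (737 - 1*(-1648))) + k = (28 + (737 - 1*(-1648))) - 118/49 = (28 + (737 + 1648)) - 118/49 = (28 + 2385) - 118/49 = 2413 - 118/49 = 118119/49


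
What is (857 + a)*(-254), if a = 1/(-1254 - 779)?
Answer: -442539120/2033 ≈ -2.1768e+5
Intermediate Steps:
a = -1/2033 (a = 1/(-2033) = -1/2033 ≈ -0.00049188)
(857 + a)*(-254) = (857 - 1/2033)*(-254) = (1742280/2033)*(-254) = -442539120/2033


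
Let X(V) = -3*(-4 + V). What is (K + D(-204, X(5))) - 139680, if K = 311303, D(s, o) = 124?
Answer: 171747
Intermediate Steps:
X(V) = 12 - 3*V
(K + D(-204, X(5))) - 139680 = (311303 + 124) - 139680 = 311427 - 139680 = 171747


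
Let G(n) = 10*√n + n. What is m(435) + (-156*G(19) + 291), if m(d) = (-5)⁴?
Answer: -2048 - 1560*√19 ≈ -8847.9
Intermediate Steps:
m(d) = 625
G(n) = n + 10*√n
m(435) + (-156*G(19) + 291) = 625 + (-156*(19 + 10*√19) + 291) = 625 + ((-2964 - 1560*√19) + 291) = 625 + (-2673 - 1560*√19) = -2048 - 1560*√19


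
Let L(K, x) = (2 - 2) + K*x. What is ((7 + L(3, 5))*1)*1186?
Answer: 26092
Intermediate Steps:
L(K, x) = K*x (L(K, x) = 0 + K*x = K*x)
((7 + L(3, 5))*1)*1186 = ((7 + 3*5)*1)*1186 = ((7 + 15)*1)*1186 = (22*1)*1186 = 22*1186 = 26092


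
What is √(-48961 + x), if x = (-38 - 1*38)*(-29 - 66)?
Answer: I*√41741 ≈ 204.31*I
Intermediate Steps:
x = 7220 (x = (-38 - 38)*(-95) = -76*(-95) = 7220)
√(-48961 + x) = √(-48961 + 7220) = √(-41741) = I*√41741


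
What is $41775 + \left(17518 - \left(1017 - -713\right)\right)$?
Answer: $57563$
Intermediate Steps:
$41775 + \left(17518 - \left(1017 - -713\right)\right) = 41775 + \left(17518 - \left(1017 + 713\right)\right) = 41775 + \left(17518 - 1730\right) = 41775 + 15788 = 57563$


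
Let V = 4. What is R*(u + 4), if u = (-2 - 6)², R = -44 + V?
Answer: -2720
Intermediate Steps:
R = -40 (R = -44 + 4 = -40)
u = 64 (u = (-8)² = 64)
R*(u + 4) = -40*(64 + 4) = -40*68 = -2720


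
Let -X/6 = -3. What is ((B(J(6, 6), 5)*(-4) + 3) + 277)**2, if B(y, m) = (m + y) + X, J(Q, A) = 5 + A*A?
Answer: 576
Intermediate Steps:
X = 18 (X = -6*(-3) = 18)
J(Q, A) = 5 + A**2
B(y, m) = 18 + m + y (B(y, m) = (m + y) + 18 = 18 + m + y)
((B(J(6, 6), 5)*(-4) + 3) + 277)**2 = (((18 + 5 + (5 + 6**2))*(-4) + 3) + 277)**2 = (((18 + 5 + (5 + 36))*(-4) + 3) + 277)**2 = (((18 + 5 + 41)*(-4) + 3) + 277)**2 = ((64*(-4) + 3) + 277)**2 = ((-256 + 3) + 277)**2 = (-253 + 277)**2 = 24**2 = 576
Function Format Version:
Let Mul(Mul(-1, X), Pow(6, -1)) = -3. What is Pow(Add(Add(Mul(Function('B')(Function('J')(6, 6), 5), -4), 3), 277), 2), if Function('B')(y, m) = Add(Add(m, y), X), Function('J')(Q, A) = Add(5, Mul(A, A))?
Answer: 576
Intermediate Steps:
X = 18 (X = Mul(-6, -3) = 18)
Function('J')(Q, A) = Add(5, Pow(A, 2))
Function('B')(y, m) = Add(18, m, y) (Function('B')(y, m) = Add(Add(m, y), 18) = Add(18, m, y))
Pow(Add(Add(Mul(Function('B')(Function('J')(6, 6), 5), -4), 3), 277), 2) = Pow(Add(Add(Mul(Add(18, 5, Add(5, Pow(6, 2))), -4), 3), 277), 2) = Pow(Add(Add(Mul(Add(18, 5, Add(5, 36)), -4), 3), 277), 2) = Pow(Add(Add(Mul(Add(18, 5, 41), -4), 3), 277), 2) = Pow(Add(Add(Mul(64, -4), 3), 277), 2) = Pow(Add(Add(-256, 3), 277), 2) = Pow(Add(-253, 277), 2) = Pow(24, 2) = 576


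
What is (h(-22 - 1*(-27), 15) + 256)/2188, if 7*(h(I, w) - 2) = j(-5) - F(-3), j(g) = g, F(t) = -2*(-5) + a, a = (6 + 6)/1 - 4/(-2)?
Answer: 1777/15316 ≈ 0.11602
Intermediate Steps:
a = 14 (a = 12*1 - 4*(-½) = 12 + 2 = 14)
F(t) = 24 (F(t) = -2*(-5) + 14 = 10 + 14 = 24)
h(I, w) = -15/7 (h(I, w) = 2 + (-5 - 1*24)/7 = 2 + (-5 - 24)/7 = 2 + (⅐)*(-29) = 2 - 29/7 = -15/7)
(h(-22 - 1*(-27), 15) + 256)/2188 = (-15/7 + 256)/2188 = (1777/7)*(1/2188) = 1777/15316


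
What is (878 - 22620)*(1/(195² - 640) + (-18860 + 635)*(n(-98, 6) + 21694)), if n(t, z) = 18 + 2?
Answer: 321665324767803758/37385 ≈ 8.6041e+12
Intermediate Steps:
n(t, z) = 20
(878 - 22620)*(1/(195² - 640) + (-18860 + 635)*(n(-98, 6) + 21694)) = (878 - 22620)*(1/(195² - 640) + (-18860 + 635)*(20 + 21694)) = -21742*(1/(38025 - 640) - 18225*21714) = -21742*(1/37385 - 395737650) = -21742*(-14794652045249/37385) = 321665324767803758/37385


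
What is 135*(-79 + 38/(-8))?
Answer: -45225/4 ≈ -11306.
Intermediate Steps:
135*(-79 + 38/(-8)) = 135*(-79 + 38*(-⅛)) = 135*(-79 - 19/4) = 135*(-335/4) = -45225/4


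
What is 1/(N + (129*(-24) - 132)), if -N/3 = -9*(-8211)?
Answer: -1/224925 ≈ -4.4459e-6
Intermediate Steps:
N = -221697 (N = -(-27)*(-8211) = -3*73899 = -221697)
1/(N + (129*(-24) - 132)) = 1/(-221697 + (129*(-24) - 132)) = 1/(-221697 + (-3096 - 132)) = 1/(-221697 - 3228) = 1/(-224925) = -1/224925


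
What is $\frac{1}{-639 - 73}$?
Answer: $- \frac{1}{712} \approx -0.0014045$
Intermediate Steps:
$\frac{1}{-639 - 73} = \frac{1}{-712} = - \frac{1}{712}$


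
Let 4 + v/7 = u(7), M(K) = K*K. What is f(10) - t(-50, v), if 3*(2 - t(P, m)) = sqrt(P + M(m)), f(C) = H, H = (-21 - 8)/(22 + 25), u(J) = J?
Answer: -123/47 + sqrt(391)/3 ≈ 3.9742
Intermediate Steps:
M(K) = K**2
H = -29/47 ≈ -0.61702
f(C) = -29/47
v = 21 (v = -28 + 7*7 = -28 + 49 = 21)
t(P, m) = 2 - sqrt(P + m**2)/3
f(10) - t(-50, v) = -29/47 - (2 - sqrt(-50 + 21**2)/3) = -29/47 - (2 - sqrt(-50 + 441)/3) = -29/47 - (2 - sqrt(391)/3) = -29/47 + (-2 + sqrt(391)/3) = -123/47 + sqrt(391)/3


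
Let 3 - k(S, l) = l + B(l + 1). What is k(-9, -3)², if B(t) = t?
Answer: 64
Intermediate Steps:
k(S, l) = 2 - 2*l (k(S, l) = 3 - (l + (l + 1)) = 3 - (l + (1 + l)) = 3 - (1 + 2*l) = 3 + (-1 - 2*l) = 2 - 2*l)
k(-9, -3)² = (2 - 2*(-3))² = (2 + 6)² = 8² = 64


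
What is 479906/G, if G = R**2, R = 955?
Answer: 479906/912025 ≈ 0.52620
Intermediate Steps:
G = 912025 (G = 955**2 = 912025)
479906/G = 479906/912025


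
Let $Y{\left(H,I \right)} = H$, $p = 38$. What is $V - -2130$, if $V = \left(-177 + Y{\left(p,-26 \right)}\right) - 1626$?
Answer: $365$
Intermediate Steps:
$V = -1765$ ($V = \left(-177 + 38\right) - 1626 = -139 - 1626 = -1765$)
$V - -2130 = -1765 - -2130 = -1765 + 2130 = 365$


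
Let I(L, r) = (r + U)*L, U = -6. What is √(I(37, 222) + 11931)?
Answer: √19923 ≈ 141.15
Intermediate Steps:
I(L, r) = L*(-6 + r) (I(L, r) = (r - 6)*L = (-6 + r)*L = L*(-6 + r))
√(I(37, 222) + 11931) = √(37*(-6 + 222) + 11931) = √(37*216 + 11931) = √(7992 + 11931) = √19923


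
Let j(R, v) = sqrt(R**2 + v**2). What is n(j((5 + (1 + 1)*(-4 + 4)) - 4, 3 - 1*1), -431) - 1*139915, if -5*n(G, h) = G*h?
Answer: -139915 + 431*sqrt(5)/5 ≈ -1.3972e+5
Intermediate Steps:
n(G, h) = -G*h/5
n(j((5 + (1 + 1)*(-4 + 4)) - 4, 3 - 1*1), -431) - 1*139915 = -1/5*sqrt(((5 + (1 + 1)*(-4 + 4)) - 4)**2 + (3 - 1*1)**2)*(-431) - 1*139915 = -1/5*sqrt(((5 + 2*0) - 4)**2 + (3 - 1)**2)*(-431) - 139915 = -1/5*sqrt(((5 + 0) - 4)**2 + 2**2)*(-431) - 139915 = -1/5*sqrt((5 - 4)**2 + 4)*(-431) - 139915 = -1/5*sqrt(1**2 + 4)*(-431) - 139915 = -1/5*sqrt(1 + 4)*(-431) - 139915 = -1/5*sqrt(5)*(-431) - 139915 = 431*sqrt(5)/5 - 139915 = -139915 + 431*sqrt(5)/5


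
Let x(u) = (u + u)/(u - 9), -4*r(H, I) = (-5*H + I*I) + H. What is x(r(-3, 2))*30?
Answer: 240/13 ≈ 18.462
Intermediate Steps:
r(H, I) = H - I²/4 (r(H, I) = -((-5*H + I*I) + H)/4 = -((-5*H + I²) + H)/4 = -((I² - 5*H) + H)/4 = -(I² - 4*H)/4 = H - I²/4)
x(u) = 2*u/(-9 + u) (x(u) = (2*u)/(-9 + u) = 2*u/(-9 + u))
x(r(-3, 2))*30 = (2*(-3 - ¼*2²)/(-9 + (-3 - ¼*2²)))*30 = (2*(-3 - ¼*4)/(-9 + (-3 - ¼*4)))*30 = (2*(-3 - 1)/(-9 + (-3 - 1)))*30 = (2*(-4)/(-9 - 4))*30 = (2*(-4)/(-13))*30 = (2*(-4)*(-1/13))*30 = (8/13)*30 = 240/13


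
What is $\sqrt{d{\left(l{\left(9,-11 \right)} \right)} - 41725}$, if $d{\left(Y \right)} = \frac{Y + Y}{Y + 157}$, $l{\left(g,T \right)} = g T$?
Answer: $\frac{2 i \sqrt{8773399}}{29} \approx 204.28 i$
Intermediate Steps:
$l{\left(g,T \right)} = T g$
$d{\left(Y \right)} = \frac{2 Y}{157 + Y}$
$\sqrt{d{\left(l{\left(9,-11 \right)} \right)} - 41725} = \sqrt{\frac{2 \left(\left(-11\right) 9\right)}{157 - 99} - 41725} = \sqrt{2 \left(-99\right) \frac{1}{157 - 99} - 41725} = \sqrt{2 \left(-99\right) \frac{1}{58} - 41725} = \sqrt{- \frac{99}{29} - 41725} = \sqrt{- \frac{1210124}{29}} = \frac{2 i \sqrt{8773399}}{29}$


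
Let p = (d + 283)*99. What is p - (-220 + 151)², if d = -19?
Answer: 21375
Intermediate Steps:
p = 26136 (p = (-19 + 283)*99 = 264*99 = 26136)
p - (-220 + 151)² = 26136 - (-220 + 151)² = 26136 - 1*(-69)² = 26136 - 1*4761 = 26136 - 4761 = 21375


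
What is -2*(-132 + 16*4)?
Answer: 136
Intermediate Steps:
-2*(-132 + 16*4) = -2*(-132 + 64) = -2*(-68) = 136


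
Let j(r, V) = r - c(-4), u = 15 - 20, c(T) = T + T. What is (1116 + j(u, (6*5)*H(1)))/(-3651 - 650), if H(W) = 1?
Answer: -1119/4301 ≈ -0.26017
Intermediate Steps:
c(T) = 2*T
u = -5
j(r, V) = 8 + r (j(r, V) = r - 2*(-4) = r - 1*(-8) = r + 8 = 8 + r)
(1116 + j(u, (6*5)*H(1)))/(-3651 - 650) = (1116 + (8 - 5))/(-3651 - 650) = (1116 + 3)/(-4301) = 1119*(-1/4301) = -1119/4301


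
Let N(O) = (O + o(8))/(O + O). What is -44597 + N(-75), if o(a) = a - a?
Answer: -89193/2 ≈ -44597.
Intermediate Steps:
o(a) = 0
N(O) = 1/2 (N(O) = (O + 0)/(O + O) = O/((2*O)) = O*(1/(2*O)) = 1/2)
-44597 + N(-75) = -44597 + 1/2 = -89193/2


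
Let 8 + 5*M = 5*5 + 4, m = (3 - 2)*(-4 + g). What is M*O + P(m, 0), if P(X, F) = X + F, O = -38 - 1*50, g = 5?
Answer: -1843/5 ≈ -368.60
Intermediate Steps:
O = -88 (O = -38 - 50 = -88)
m = 1 (m = (3 - 2)*(-4 + 5) = 1*1 = 1)
P(X, F) = F + X
M = 21/5 (M = -8/5 + (5*5 + 4)/5 = -8/5 + (25 + 4)/5 = -8/5 + (⅕)*29 = -8/5 + 29/5 = 21/5 ≈ 4.2000)
M*O + P(m, 0) = (21/5)*(-88) + (0 + 1) = -1848/5 + 1 = -1843/5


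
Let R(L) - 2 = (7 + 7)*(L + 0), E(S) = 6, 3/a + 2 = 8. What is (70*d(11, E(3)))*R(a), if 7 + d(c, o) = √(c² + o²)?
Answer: -4410 + 630*√157 ≈ 3483.9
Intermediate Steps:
a = ½ (a = 3/(-2 + 8) = 3/6 = 3*(⅙) = ½ ≈ 0.50000)
R(L) = 2 + 14*L (R(L) = 2 + (7 + 7)*(L + 0) = 2 + 14*L)
d(c, o) = -7 + √(c² + o²)
(70*d(11, E(3)))*R(a) = (70*(-7 + √(11² + 6²)))*(2 + 14*(½)) = (70*(-7 + √(121 + 36)))*(2 + 7) = (70*(-7 + √157))*9 = (-490 + 70*√157)*9 = -4410 + 630*√157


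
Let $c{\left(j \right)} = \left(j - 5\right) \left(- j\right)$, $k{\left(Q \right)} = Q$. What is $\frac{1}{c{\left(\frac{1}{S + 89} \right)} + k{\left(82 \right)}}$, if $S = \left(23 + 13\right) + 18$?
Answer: $\frac{20449}{1677532} \approx 0.01219$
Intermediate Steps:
$S = 54$ ($S = 36 + 18 = 54$)
$c{\left(j \right)} = - j \left(-5 + j\right)$ ($c{\left(j \right)} = \left(-5 + j\right) \left(- j\right) = - j \left(-5 + j\right)$)
$\frac{1}{c{\left(\frac{1}{S + 89} \right)} + k{\left(82 \right)}} = \frac{1}{\frac{5 - \frac{1}{54 + 89}}{54 + 89} + 82} = \frac{1}{\frac{5 - \frac{1}{143}}{143} + 82} = \frac{1}{\frac{1}{143} \cdot \frac{714}{143} + 82} = \frac{1}{\frac{714}{20449} + 82} = \frac{1}{\frac{1677532}{20449}} = \frac{20449}{1677532}$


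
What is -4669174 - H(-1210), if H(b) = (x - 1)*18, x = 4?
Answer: -4669228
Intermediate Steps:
H(b) = 54 (H(b) = (4 - 1)*18 = 3*18 = 54)
-4669174 - H(-1210) = -4669174 - 1*54 = -4669174 - 54 = -4669228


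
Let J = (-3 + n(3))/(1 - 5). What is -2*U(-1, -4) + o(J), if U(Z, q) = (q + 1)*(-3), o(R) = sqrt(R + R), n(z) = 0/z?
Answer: -18 + sqrt(6)/2 ≈ -16.775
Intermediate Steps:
n(z) = 0
J = 3/4 (J = (-3 + 0)/(1 - 5) = -3/(-4) = -3*(-1/4) = 3/4 ≈ 0.75000)
o(R) = sqrt(2)*sqrt(R) (o(R) = sqrt(2*R) = sqrt(2)*sqrt(R))
U(Z, q) = -3 - 3*q (U(Z, q) = (1 + q)*(-3) = -3 - 3*q)
-2*U(-1, -4) + o(J) = -2*(-3 - 3*(-4)) + sqrt(2)*sqrt(3/4) = -2*(-3 + 12) + sqrt(2)*(sqrt(3)/2) = -2*9 + sqrt(6)/2 = -18 + sqrt(6)/2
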